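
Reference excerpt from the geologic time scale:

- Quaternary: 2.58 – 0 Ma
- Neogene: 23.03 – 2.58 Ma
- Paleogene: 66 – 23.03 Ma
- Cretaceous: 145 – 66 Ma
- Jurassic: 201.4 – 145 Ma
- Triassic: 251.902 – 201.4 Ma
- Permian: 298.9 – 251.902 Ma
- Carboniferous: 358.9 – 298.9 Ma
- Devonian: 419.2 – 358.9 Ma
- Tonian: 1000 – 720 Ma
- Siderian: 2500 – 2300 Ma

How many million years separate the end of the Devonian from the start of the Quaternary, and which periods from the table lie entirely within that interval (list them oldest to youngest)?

356.32 million years; Carboniferous, Permian, Triassic, Jurassic, Cretaceous, Paleogene, Neogene

The Devonian closes at 358.9 Ma and the Quaternary opens at 2.58 Ma, so the interval is 358.9 − 2.58 = 356.32 Myr.
A period fits inside if it starts at or after 358.9 Ma and ends at or before 2.58 Ma; oldest first that gives Carboniferous, Permian, Triassic, Jurassic, Cretaceous, Paleogene, Neogene.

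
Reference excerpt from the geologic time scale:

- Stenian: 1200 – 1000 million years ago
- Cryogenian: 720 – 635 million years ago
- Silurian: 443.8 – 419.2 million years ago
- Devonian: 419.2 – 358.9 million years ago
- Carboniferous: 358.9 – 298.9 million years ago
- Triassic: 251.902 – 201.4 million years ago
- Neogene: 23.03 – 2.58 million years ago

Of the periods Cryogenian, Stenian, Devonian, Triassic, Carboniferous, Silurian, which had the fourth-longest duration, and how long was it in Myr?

Carboniferous, 60 million years

Durations: Cryogenian 85; Stenian 200; Devonian 60.3; Triassic 50.502; Carboniferous 60; Silurian 24.6 Myr.
Sorted longest-first: Stenian (200), Cryogenian (85), Devonian (60.3), Carboniferous (60), Triassic (50.502), Silurian (24.6).
The fourth longest is Carboniferous at 60 Myr.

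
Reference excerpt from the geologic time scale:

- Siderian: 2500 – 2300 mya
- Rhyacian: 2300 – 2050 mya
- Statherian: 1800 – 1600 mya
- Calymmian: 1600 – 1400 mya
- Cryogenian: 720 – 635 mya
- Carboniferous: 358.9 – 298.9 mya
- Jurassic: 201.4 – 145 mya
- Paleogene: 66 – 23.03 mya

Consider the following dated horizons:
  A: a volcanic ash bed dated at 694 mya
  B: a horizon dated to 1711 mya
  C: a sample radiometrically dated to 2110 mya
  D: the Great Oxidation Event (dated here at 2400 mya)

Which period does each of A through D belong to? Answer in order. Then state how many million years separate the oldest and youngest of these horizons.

A — Cryogenian; B — Statherian; C — Rhyacian; D — Siderian; span 1706 million years

Match each age against the start–end ranges in the excerpt: A = 694 Ma → Cryogenian (720–635); B = 1711 Ma → Statherian (1800–1600); C = 2110 Ma → Rhyacian (2300–2050); D = 2400 Ma → Siderian (2500–2300).
The largest age is 2400 Ma and the smallest is 694 Ma; their difference is 1706 Myr.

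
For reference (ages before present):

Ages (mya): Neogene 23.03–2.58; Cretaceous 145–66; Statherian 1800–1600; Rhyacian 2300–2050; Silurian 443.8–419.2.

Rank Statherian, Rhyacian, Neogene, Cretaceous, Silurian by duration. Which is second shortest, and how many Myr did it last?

Durations: Statherian 200; Rhyacian 250; Neogene 20.45; Cretaceous 79; Silurian 24.6 Myr.
Sorted shortest-first: Neogene (20.45), Silurian (24.6), Cretaceous (79), Statherian (200), Rhyacian (250).
The second shortest is Silurian at 24.6 Myr.

Silurian, 24.6 million years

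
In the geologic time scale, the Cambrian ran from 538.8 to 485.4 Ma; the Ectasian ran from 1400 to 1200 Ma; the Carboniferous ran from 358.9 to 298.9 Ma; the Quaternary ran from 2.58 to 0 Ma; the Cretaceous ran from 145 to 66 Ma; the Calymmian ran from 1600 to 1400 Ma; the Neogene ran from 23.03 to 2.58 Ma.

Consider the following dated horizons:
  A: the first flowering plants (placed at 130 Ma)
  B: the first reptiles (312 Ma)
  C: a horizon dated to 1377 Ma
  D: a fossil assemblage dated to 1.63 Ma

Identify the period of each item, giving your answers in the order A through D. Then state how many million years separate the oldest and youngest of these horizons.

A: 130 Ma lies in 145–66 Ma, so Cretaceous.
B: 312 Ma lies in 358.9–298.9 Ma, so Carboniferous.
C: 1377 Ma lies in 1400–1200 Ma, so Ectasian.
D: 1.63 Ma lies in 2.58–0 Ma, so Quaternary.
Oldest = 1377 Ma, youngest = 1.63 Ma → span 1375.37 Myr.

A — Cretaceous; B — Carboniferous; C — Ectasian; D — Quaternary; span 1375.37 million years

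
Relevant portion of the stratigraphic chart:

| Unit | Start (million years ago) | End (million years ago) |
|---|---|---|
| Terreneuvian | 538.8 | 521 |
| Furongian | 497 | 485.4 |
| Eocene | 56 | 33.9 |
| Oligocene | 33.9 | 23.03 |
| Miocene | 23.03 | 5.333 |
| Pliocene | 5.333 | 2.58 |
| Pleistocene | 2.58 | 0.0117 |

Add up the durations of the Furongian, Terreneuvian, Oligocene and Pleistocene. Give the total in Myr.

Duration is start − end for each: (497 − 485.4) + (538.8 − 521) + (33.9 − 23.03) + (2.58 − 0.0117).
That is 11.6 + 17.8 + 10.87 + 2.5683, which totals 42.8383 million years.

42.8383 million years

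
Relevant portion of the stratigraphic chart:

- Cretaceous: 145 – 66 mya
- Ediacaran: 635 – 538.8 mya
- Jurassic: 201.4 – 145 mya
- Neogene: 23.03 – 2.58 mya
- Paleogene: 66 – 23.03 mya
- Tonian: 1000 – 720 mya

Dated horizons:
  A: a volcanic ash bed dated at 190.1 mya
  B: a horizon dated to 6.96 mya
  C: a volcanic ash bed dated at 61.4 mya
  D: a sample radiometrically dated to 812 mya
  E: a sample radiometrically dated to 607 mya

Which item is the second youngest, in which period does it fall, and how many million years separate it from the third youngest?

Smaller Ma means younger, so youngest first: B 6.96 < C 61.4 < A 190.1 < E 607 < D 812.
Counting 2 along gives C (61.4 Ma); the excerpt puts that inside the Paleogene, 66–23.03 Ma.
Next in line is A (190.1 Ma), and 190.1 − 61.4 = 128.7 Myr.

C, in the Paleogene; 128.7 million years to A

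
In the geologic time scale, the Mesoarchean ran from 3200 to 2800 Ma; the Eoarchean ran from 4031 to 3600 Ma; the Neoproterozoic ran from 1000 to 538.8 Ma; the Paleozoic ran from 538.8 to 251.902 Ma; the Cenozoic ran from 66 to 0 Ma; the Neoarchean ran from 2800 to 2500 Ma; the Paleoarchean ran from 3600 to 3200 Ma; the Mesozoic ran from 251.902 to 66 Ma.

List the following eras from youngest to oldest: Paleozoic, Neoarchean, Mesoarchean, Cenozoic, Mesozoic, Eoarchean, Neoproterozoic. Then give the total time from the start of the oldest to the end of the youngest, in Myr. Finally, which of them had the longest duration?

Cenozoic, Mesozoic, Paleozoic, Neoproterozoic, Neoarchean, Mesoarchean, Eoarchean; total span 4031 Myr; longest is Neoproterozoic

Start ages (Ma): Eoarchean 4031, Mesoarchean 3200, Neoarchean 2800, Neoproterozoic 1000, Paleozoic 538.8, Mesozoic 251.902, Cenozoic 66.
Ordered youngest to oldest: Cenozoic, Mesozoic, Paleozoic, Neoproterozoic, Neoarchean, Mesoarchean, Eoarchean.
Span = 4031 − 0 = 4031 Myr.
Durations: Cenozoic 66, Mesozoic 185.902, Mesoarchean 400, Neoarchean 300, Eoarchean 431, Paleozoic 286.898, Neoproterozoic 461.2 → longest is Neoproterozoic (461.2 Myr).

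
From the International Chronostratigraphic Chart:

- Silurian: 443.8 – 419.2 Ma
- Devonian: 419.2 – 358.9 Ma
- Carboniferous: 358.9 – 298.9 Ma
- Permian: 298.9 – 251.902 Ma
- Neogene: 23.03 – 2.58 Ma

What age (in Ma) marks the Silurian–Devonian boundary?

The Silurian ends and the Devonian begins at 419.2 Ma.

419.2 Ma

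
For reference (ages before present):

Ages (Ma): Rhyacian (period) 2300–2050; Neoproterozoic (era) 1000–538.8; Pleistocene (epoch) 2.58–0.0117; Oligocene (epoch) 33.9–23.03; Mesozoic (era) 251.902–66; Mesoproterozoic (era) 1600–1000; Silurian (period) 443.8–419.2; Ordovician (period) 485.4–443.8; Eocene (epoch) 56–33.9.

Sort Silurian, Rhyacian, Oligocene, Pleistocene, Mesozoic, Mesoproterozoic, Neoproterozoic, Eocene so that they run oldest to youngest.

Read off each span (Ma): Silurian 443.8–419.2; Rhyacian 2300–2050; Oligocene 33.9–23.03; Pleistocene 2.58–0.0117; Mesozoic 251.902–66; Mesoproterozoic 1600–1000; Neoproterozoic 1000–538.8; Eocene 56–33.9.
Larger Ma is older, so oldest→youngest is Rhyacian, Mesoproterozoic, Neoproterozoic, Silurian, Mesozoic, Eocene, Oligocene, Pleistocene.

Rhyacian, then Mesoproterozoic, then Neoproterozoic, then Silurian, then Mesozoic, then Eocene, then Oligocene, then Pleistocene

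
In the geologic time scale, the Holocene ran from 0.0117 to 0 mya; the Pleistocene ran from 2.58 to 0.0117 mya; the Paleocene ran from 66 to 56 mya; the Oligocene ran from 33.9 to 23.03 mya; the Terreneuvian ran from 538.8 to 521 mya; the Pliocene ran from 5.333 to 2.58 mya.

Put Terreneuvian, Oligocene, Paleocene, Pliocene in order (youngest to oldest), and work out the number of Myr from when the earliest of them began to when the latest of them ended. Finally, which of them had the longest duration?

Start ages (Ma): Terreneuvian 538.8, Paleocene 66, Oligocene 33.9, Pliocene 5.333.
Ordered youngest to oldest: Pliocene, Oligocene, Paleocene, Terreneuvian.
Span = 538.8 − 2.58 = 536.22 Myr.
Durations: Paleocene 10, Terreneuvian 17.8, Oligocene 10.87, Pliocene 2.753 → longest is Terreneuvian (17.8 Myr).

Pliocene, Oligocene, Paleocene, Terreneuvian; total span 536.22 Myr; longest is Terreneuvian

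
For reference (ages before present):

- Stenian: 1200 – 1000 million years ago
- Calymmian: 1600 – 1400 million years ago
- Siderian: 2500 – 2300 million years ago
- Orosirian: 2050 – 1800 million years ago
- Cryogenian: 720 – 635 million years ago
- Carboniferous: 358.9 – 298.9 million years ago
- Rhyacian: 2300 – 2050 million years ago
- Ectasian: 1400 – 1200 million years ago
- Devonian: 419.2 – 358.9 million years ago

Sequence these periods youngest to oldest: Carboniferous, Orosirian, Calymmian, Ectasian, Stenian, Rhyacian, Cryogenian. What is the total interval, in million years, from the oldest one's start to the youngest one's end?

Carboniferous, Cryogenian, Stenian, Ectasian, Calymmian, Orosirian, Rhyacian; total span 2001.1 Myr

Start ages (Ma): Rhyacian 2300, Orosirian 2050, Calymmian 1600, Ectasian 1400, Stenian 1200, Cryogenian 720, Carboniferous 358.9.
Ordered youngest to oldest: Carboniferous, Cryogenian, Stenian, Ectasian, Calymmian, Orosirian, Rhyacian.
Span = 2300 − 298.9 = 2001.1 Myr.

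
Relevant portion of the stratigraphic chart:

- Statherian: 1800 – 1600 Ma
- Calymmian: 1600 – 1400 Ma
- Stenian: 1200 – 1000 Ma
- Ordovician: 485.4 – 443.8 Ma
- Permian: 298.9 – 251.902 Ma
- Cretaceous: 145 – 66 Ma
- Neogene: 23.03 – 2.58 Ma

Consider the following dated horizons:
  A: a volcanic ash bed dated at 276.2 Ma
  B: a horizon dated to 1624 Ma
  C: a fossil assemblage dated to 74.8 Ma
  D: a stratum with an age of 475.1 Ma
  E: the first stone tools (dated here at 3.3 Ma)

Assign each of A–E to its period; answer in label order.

A: 276.2 Ma lies in 298.9–251.902 Ma, so Permian.
B: 1624 Ma lies in 1800–1600 Ma, so Statherian.
C: 74.8 Ma lies in 145–66 Ma, so Cretaceous.
D: 475.1 Ma lies in 485.4–443.8 Ma, so Ordovician.
E: 3.3 Ma lies in 23.03–2.58 Ma, so Neogene.

A — Permian; B — Statherian; C — Cretaceous; D — Ordovician; E — Neogene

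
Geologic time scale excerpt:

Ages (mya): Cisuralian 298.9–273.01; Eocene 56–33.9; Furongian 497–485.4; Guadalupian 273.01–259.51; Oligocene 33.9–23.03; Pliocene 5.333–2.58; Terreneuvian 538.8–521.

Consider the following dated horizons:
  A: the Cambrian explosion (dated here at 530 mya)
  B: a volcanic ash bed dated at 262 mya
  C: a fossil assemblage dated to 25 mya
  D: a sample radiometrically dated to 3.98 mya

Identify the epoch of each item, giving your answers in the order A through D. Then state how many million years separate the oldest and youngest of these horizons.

A: 530 Ma lies in 538.8–521 Ma, so Terreneuvian.
B: 262 Ma lies in 273.01–259.51 Ma, so Guadalupian.
C: 25 Ma lies in 33.9–23.03 Ma, so Oligocene.
D: 3.98 Ma lies in 5.333–2.58 Ma, so Pliocene.
Oldest = 530 Ma, youngest = 3.98 Ma → span 526.02 Myr.

A — Terreneuvian; B — Guadalupian; C — Oligocene; D — Pliocene; span 526.02 million years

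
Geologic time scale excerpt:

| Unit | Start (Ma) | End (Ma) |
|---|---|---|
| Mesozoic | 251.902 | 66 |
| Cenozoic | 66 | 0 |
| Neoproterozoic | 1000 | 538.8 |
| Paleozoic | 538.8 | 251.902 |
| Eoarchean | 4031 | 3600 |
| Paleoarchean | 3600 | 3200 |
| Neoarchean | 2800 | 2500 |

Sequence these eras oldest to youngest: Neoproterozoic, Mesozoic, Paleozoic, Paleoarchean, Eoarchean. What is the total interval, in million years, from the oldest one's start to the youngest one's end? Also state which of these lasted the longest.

Start ages (Ma): Eoarchean 4031, Paleoarchean 3600, Neoproterozoic 1000, Paleozoic 538.8, Mesozoic 251.902.
Ordered oldest to youngest: Eoarchean, Paleoarchean, Neoproterozoic, Paleozoic, Mesozoic.
Span = 4031 − 66 = 3965 Myr.
Durations: Mesozoic 185.902, Paleozoic 286.898, Neoproterozoic 461.2, Eoarchean 431, Paleoarchean 400 → longest is Neoproterozoic (461.2 Myr).

Eoarchean → Paleoarchean → Neoproterozoic → Paleozoic → Mesozoic; total span 3965 Myr; longest is Neoproterozoic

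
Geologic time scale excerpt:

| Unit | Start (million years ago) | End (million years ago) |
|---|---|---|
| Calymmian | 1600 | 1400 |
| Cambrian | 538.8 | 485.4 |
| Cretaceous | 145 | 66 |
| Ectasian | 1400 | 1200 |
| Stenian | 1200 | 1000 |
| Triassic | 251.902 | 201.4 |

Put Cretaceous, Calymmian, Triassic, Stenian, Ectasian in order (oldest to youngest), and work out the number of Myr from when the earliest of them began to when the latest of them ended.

Calymmian → Ectasian → Stenian → Triassic → Cretaceous; total span 1534 Myr

Start ages (Ma): Calymmian 1600, Ectasian 1400, Stenian 1200, Triassic 251.902, Cretaceous 145.
Ordered oldest to youngest: Calymmian, Ectasian, Stenian, Triassic, Cretaceous.
Span = 1600 − 66 = 1534 Myr.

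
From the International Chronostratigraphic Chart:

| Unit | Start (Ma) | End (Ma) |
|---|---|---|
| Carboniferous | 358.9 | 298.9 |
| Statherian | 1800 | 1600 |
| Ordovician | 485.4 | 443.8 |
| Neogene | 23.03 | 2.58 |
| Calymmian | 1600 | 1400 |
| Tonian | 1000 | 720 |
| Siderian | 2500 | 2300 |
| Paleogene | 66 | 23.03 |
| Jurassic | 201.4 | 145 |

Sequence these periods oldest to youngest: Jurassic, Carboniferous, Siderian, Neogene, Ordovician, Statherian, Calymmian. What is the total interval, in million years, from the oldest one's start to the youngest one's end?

From the excerpt: Jurassic 201.4–145; Carboniferous 358.9–298.9; Siderian 2500–2300; Neogene 23.03–2.58; Ordovician 485.4–443.8; Statherian 1800–1600; Calymmian 1600–1400 (Ma).
Larger Ma is earlier, so the oldest is Siderian and the youngest is Neogene; oldest to youngest: Siderian, Statherian, Calymmian, Ordovician, Carboniferous, Jurassic, Neogene.
Oldest start 2500 minus youngest end 2.58 gives 2497.42 Myr overall.

Siderian → Statherian → Calymmian → Ordovician → Carboniferous → Jurassic → Neogene; total span 2497.42 Myr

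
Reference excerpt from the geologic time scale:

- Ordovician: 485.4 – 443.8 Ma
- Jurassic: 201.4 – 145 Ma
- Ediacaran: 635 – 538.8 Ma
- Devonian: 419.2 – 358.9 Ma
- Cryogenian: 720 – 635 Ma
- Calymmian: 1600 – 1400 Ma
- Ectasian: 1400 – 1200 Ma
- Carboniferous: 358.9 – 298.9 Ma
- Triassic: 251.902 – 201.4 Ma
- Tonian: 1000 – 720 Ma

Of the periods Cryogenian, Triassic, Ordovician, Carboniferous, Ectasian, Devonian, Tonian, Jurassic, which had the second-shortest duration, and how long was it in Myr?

Durations: Cryogenian 85; Triassic 50.502; Ordovician 41.6; Carboniferous 60; Ectasian 200; Devonian 60.3; Tonian 280; Jurassic 56.4 Myr.
Sorted shortest-first: Ordovician (41.6), Triassic (50.502), Jurassic (56.4), Carboniferous (60), Devonian (60.3), Cryogenian (85), Ectasian (200), Tonian (280).
The second shortest is Triassic at 50.502 Myr.

Triassic, 50.502 million years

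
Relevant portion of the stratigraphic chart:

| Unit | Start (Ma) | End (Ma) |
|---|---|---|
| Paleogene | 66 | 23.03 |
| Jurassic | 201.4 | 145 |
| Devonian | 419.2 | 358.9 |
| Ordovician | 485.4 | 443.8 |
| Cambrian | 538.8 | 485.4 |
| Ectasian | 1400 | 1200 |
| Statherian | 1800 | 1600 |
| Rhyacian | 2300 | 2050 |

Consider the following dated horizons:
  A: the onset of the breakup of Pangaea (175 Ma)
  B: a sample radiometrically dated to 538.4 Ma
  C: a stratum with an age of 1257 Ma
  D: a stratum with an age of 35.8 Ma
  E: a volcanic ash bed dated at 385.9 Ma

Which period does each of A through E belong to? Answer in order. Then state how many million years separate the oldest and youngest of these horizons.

Match each age against the start–end ranges in the excerpt: A = 175 Ma → Jurassic (201.4–145); B = 538.4 Ma → Cambrian (538.8–485.4); C = 1257 Ma → Ectasian (1400–1200); D = 35.8 Ma → Paleogene (66–23.03); E = 385.9 Ma → Devonian (419.2–358.9).
The largest age is 1257 Ma and the smallest is 35.8 Ma; their difference is 1221.2 Myr.

A — Jurassic; B — Cambrian; C — Ectasian; D — Paleogene; E — Devonian; span 1221.2 million years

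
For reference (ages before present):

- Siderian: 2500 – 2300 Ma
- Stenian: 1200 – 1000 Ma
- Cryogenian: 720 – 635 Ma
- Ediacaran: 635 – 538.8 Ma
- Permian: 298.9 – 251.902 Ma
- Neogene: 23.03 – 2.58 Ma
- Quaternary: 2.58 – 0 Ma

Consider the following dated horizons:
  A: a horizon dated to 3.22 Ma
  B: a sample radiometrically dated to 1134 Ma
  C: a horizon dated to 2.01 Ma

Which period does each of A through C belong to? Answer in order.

A: 3.22 Ma lies in 23.03–2.58 Ma, so Neogene.
B: 1134 Ma lies in 1200–1000 Ma, so Stenian.
C: 2.01 Ma lies in 2.58–0 Ma, so Quaternary.

A — Neogene; B — Stenian; C — Quaternary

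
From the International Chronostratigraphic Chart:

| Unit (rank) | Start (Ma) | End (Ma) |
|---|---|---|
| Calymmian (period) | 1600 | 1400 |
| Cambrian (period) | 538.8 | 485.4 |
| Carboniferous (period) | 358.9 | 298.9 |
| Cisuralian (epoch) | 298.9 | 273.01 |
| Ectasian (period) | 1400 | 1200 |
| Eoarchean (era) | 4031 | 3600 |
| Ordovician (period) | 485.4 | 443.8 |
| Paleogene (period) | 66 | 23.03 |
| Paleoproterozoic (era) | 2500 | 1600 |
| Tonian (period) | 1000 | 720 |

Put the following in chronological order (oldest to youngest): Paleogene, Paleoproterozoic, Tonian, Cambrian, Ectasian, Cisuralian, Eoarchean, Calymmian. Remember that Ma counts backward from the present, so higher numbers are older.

Eoarchean, Paleoproterozoic, Calymmian, Ectasian, Tonian, Cambrian, Cisuralian, Paleogene

Sorting by start age (descending Ma, since larger Ma = older): Eoarchean start 4031, Paleoproterozoic start 2500, Calymmian start 1600, Ectasian start 1400, Tonian start 1000, Cambrian start 538.8, Cisuralian start 298.9, Paleogene start 66.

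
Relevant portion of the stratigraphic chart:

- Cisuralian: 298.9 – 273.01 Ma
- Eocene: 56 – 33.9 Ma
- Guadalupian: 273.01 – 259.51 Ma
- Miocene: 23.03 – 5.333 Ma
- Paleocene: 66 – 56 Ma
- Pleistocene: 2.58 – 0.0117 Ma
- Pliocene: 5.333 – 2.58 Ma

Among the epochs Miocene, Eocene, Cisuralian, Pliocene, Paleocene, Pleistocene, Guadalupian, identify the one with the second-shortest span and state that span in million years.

Pliocene, 2.753 million years

Durations: Miocene 17.697; Eocene 22.1; Cisuralian 25.89; Pliocene 2.753; Paleocene 10; Pleistocene 2.5683; Guadalupian 13.5 Myr.
Sorted shortest-first: Pleistocene (2.5683), Pliocene (2.753), Paleocene (10), Guadalupian (13.5), Miocene (17.697), Eocene (22.1), Cisuralian (25.89).
The second shortest is Pliocene at 2.753 Myr.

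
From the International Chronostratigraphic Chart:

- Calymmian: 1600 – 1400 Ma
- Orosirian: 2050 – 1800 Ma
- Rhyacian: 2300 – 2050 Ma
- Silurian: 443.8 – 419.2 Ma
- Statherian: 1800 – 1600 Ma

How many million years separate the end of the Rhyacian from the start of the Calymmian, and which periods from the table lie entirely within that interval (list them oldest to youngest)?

450 million years; Orosirian, Statherian

End of Rhyacian = 2050 Ma; start of Calymmian = 1600 Ma.
Gap = 2050 − 1600 = 450 Myr.
Periods wholly inside 2050–1600 Ma: Orosirian (2050–1800), Statherian (1800–1600).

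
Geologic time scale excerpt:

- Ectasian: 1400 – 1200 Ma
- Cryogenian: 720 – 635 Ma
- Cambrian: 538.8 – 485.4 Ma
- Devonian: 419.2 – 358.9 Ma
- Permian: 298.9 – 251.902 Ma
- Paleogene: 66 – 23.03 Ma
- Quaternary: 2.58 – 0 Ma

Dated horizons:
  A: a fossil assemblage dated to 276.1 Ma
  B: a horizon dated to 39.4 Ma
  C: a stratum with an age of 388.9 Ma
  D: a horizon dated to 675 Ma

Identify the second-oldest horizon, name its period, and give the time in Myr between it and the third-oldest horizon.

C, in the Devonian; 112.8 million years to A

Sorted oldest-first by Ma: D (675), C (388.9), A (276.1), B (39.4).
The second oldest is C at 388.9 Ma, which lies in 419.2–358.9 Ma: the Devonian.
The third oldest is A at 276.1 Ma; separation = |388.9 − 276.1| = 112.8 Myr.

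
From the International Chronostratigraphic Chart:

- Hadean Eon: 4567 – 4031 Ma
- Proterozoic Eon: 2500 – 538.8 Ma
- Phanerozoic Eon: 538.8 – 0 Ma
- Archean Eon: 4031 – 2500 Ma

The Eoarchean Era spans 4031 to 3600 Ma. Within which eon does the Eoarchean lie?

The Eoarchean (4031–3600 Ma) lies entirely within 4031–2500 Ma, the Archean Eon.

Archean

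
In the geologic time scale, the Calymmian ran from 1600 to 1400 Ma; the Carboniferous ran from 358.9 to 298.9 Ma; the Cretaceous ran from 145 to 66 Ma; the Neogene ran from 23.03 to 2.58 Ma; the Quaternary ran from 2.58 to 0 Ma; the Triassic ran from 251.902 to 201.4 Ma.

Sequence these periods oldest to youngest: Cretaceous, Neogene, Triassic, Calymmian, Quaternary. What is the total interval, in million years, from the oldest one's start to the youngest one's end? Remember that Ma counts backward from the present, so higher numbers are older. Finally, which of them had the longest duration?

Calymmian, Triassic, Cretaceous, Neogene, Quaternary; total span 1600 Myr; longest is Calymmian

From the excerpt: Cretaceous 145–66; Neogene 23.03–2.58; Triassic 251.902–201.4; Calymmian 1600–1400; Quaternary 2.58–0 (Ma).
Larger Ma is earlier, so the oldest is Calymmian and the youngest is Quaternary; oldest to youngest: Calymmian, Triassic, Cretaceous, Neogene, Quaternary.
Oldest start 1600 minus youngest end 0 gives 1600 Myr overall.
Individual lengths (start − end): Quaternary 2.58; Cretaceous 79; Neogene 20.45; Calymmian 200; Triassic 50.502. The largest is Calymmian at 200 Myr.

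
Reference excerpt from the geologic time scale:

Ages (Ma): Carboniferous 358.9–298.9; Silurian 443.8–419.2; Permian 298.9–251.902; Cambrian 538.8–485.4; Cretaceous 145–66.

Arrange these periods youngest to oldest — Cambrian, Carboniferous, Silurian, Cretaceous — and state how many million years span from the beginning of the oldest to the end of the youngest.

Start ages (Ma): Cambrian 538.8, Silurian 443.8, Carboniferous 358.9, Cretaceous 145.
Ordered youngest to oldest: Cretaceous, Carboniferous, Silurian, Cambrian.
Span = 538.8 − 66 = 472.8 Myr.

Cretaceous → Carboniferous → Silurian → Cambrian; total span 472.8 Myr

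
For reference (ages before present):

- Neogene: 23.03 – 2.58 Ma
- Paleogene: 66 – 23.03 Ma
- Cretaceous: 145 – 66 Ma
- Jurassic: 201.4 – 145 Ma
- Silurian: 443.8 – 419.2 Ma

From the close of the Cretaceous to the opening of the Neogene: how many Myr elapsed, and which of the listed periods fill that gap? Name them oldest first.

The Cretaceous closes at 66 Ma and the Neogene opens at 23.03 Ma, so the interval is 66 − 23.03 = 42.97 Myr.
A period fits inside if it starts at or after 66 Ma and ends at or before 23.03 Ma; oldest first that gives Paleogene.

42.97 million years; Paleogene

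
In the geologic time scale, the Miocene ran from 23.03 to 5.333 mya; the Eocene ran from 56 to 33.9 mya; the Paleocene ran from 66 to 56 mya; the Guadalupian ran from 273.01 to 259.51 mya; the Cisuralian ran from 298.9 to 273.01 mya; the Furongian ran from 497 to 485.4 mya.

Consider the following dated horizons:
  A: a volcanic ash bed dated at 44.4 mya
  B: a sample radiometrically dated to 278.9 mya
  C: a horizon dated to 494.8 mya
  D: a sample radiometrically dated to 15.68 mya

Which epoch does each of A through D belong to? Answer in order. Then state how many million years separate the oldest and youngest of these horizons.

A — Eocene; B — Cisuralian; C — Furongian; D — Miocene; span 479.12 million years

A: 44.4 Ma lies in 56–33.9 Ma, so Eocene.
B: 278.9 Ma lies in 298.9–273.01 Ma, so Cisuralian.
C: 494.8 Ma lies in 497–485.4 Ma, so Furongian.
D: 15.68 Ma lies in 23.03–5.333 Ma, so Miocene.
Oldest = 494.8 Ma, youngest = 15.68 Ma → span 479.12 Myr.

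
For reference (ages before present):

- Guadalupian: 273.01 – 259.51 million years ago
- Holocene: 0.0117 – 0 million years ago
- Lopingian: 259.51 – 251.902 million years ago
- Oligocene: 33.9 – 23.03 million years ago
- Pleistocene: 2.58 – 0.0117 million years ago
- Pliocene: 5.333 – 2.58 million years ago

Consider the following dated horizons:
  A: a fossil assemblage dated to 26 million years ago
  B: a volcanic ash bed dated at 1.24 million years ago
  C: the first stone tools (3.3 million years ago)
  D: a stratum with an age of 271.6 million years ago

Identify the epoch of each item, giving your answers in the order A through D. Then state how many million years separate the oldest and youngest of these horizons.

Match each age against the start–end ranges in the excerpt: A = 26 Ma → Oligocene (33.9–23.03); B = 1.24 Ma → Pleistocene (2.58–0.0117); C = 3.3 Ma → Pliocene (5.333–2.58); D = 271.6 Ma → Guadalupian (273.01–259.51).
The largest age is 271.6 Ma and the smallest is 1.24 Ma; their difference is 270.36 Myr.

A — Oligocene; B — Pleistocene; C — Pliocene; D — Guadalupian; span 270.36 million years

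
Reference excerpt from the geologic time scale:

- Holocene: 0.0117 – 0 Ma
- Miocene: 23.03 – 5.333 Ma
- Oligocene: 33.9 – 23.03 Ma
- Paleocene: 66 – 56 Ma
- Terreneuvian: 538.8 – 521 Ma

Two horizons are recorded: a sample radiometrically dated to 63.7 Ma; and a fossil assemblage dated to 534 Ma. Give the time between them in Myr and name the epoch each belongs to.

470.3 million years apart; the first in the Paleocene, the second in the Terreneuvian

Elapsed time: 534 − 63.7 = 470.3 Myr.
63.7 Ma lies within 66–56 Ma: Paleocene.
534 Ma lies within 538.8–521 Ma: Terreneuvian.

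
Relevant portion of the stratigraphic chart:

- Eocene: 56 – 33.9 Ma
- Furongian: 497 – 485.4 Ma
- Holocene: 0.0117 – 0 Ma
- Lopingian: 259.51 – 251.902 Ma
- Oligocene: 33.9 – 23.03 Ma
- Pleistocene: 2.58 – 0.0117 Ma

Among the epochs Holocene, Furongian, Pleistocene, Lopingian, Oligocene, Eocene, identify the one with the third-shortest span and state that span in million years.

Lopingian, 7.608 million years

Durations: Holocene 0.0117; Furongian 11.6; Pleistocene 2.5683; Lopingian 7.608; Oligocene 10.87; Eocene 22.1 Myr.
Sorted shortest-first: Holocene (0.0117), Pleistocene (2.5683), Lopingian (7.608), Oligocene (10.87), Furongian (11.6), Eocene (22.1).
The third shortest is Lopingian at 7.608 Myr.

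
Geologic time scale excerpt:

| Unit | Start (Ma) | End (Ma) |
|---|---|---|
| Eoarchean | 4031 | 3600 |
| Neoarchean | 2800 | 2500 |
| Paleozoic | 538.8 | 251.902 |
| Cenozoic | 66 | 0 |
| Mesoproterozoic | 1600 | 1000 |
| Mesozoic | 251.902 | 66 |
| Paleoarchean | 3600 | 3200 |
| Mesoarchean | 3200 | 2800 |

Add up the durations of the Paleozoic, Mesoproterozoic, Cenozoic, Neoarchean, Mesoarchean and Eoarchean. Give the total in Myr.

Duration is start − end for each: (538.8 − 251.902) + (1600 − 1000) + (66 − 0) + (2800 − 2500) + (3200 − 2800) + (4031 − 3600).
That is 286.898 + 600 + 66 + 300 + 400 + 431, which totals 2083.898 million years.

2083.898 million years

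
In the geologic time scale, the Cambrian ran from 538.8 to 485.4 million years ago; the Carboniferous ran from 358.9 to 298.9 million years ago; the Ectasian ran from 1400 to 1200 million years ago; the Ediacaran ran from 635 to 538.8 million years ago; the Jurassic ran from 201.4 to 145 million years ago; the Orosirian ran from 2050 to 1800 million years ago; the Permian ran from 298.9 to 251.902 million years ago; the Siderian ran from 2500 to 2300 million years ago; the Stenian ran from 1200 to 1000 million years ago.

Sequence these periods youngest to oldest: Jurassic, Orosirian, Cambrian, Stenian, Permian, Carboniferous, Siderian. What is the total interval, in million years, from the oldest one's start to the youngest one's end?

Jurassic → Permian → Carboniferous → Cambrian → Stenian → Orosirian → Siderian; total span 2355 Myr

Start ages (Ma): Siderian 2500, Orosirian 2050, Stenian 1200, Cambrian 538.8, Carboniferous 358.9, Permian 298.9, Jurassic 201.4.
Ordered youngest to oldest: Jurassic, Permian, Carboniferous, Cambrian, Stenian, Orosirian, Siderian.
Span = 2500 − 145 = 2355 Myr.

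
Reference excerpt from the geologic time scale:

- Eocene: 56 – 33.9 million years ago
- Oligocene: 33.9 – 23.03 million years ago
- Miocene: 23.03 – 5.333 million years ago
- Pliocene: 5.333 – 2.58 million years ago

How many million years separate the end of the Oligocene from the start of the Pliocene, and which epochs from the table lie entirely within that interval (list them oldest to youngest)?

17.697 million years; Miocene

The Oligocene closes at 23.03 Ma and the Pliocene opens at 5.333 Ma, so the interval is 23.03 − 5.333 = 17.697 Myr.
An epoch fits inside if it starts at or after 23.03 Ma and ends at or before 5.333 Ma; oldest first that gives Miocene.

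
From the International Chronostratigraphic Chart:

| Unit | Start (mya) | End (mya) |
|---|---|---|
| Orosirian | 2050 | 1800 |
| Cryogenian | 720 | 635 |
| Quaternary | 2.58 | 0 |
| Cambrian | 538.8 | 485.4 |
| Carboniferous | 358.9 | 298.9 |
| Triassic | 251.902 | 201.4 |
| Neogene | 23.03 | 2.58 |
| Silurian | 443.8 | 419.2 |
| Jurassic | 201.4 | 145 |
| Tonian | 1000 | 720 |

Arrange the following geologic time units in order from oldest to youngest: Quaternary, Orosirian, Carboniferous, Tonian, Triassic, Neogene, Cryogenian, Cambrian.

Read off each span (Ma): Quaternary 2.58–0; Orosirian 2050–1800; Carboniferous 358.9–298.9; Tonian 1000–720; Triassic 251.902–201.4; Neogene 23.03–2.58; Cryogenian 720–635; Cambrian 538.8–485.4.
Larger Ma is older, so oldest→youngest is Orosirian, Tonian, Cryogenian, Cambrian, Carboniferous, Triassic, Neogene, Quaternary.

Orosirian, then Tonian, then Cryogenian, then Cambrian, then Carboniferous, then Triassic, then Neogene, then Quaternary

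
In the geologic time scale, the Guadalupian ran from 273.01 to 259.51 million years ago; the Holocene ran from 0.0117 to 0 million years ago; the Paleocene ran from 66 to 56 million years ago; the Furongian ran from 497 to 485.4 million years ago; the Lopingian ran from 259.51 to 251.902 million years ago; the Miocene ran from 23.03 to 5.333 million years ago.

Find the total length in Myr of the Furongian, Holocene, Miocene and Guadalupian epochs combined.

42.8087 million years

Each duration: Furongian = 11.6; Holocene = 0.0117; Miocene = 17.697; Guadalupian = 13.5.
Sum: 11.6 + 0.0117 + 17.697 + 13.5 = 42.8087 Myr.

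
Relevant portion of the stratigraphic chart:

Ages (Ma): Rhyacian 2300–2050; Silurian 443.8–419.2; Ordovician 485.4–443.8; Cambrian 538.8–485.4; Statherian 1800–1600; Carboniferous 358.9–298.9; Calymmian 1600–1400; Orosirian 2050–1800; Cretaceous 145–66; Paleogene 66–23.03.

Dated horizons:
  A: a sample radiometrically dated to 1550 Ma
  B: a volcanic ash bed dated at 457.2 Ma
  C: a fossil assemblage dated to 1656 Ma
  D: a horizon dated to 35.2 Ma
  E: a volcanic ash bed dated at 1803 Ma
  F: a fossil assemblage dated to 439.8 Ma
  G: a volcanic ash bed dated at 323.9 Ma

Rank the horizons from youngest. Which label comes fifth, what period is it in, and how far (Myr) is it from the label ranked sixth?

A, in the Calymmian; 106 million years to C

Sorted youngest-first by Ma: D (35.2), G (323.9), F (439.8), B (457.2), A (1550), C (1656), E (1803).
The fifth youngest is A at 1550 Ma, which lies in 1600–1400 Ma: the Calymmian.
The sixth youngest is C at 1656 Ma; separation = |1550 − 1656| = 106 Myr.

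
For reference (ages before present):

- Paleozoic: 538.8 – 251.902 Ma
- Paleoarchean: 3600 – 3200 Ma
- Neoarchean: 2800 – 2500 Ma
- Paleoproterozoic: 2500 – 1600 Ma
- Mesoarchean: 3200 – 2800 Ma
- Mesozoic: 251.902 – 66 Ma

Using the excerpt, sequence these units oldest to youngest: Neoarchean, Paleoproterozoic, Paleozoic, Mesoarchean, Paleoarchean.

Sorting by start age (descending Ma, since larger Ma = older): Paleoarchean start 3600, Mesoarchean start 3200, Neoarchean start 2800, Paleoproterozoic start 2500, Paleozoic start 538.8.

Paleoarchean, Mesoarchean, Neoarchean, Paleoproterozoic, Paleozoic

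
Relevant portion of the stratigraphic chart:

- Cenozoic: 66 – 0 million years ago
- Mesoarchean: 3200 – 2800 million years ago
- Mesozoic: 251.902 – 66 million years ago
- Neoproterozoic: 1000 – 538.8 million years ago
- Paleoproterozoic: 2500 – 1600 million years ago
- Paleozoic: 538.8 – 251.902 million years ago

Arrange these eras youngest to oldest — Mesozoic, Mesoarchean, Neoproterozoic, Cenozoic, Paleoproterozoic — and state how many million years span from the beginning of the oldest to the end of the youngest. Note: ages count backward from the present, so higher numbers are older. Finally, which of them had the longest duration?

Start ages (Ma): Mesoarchean 3200, Paleoproterozoic 2500, Neoproterozoic 1000, Mesozoic 251.902, Cenozoic 66.
Ordered youngest to oldest: Cenozoic, Mesozoic, Neoproterozoic, Paleoproterozoic, Mesoarchean.
Span = 3200 − 0 = 3200 Myr.
Durations: Mesozoic 185.902, Mesoarchean 400, Cenozoic 66, Paleoproterozoic 900, Neoproterozoic 461.2 → longest is Paleoproterozoic (900 Myr).

Cenozoic → Mesozoic → Neoproterozoic → Paleoproterozoic → Mesoarchean; total span 3200 Myr; longest is Paleoproterozoic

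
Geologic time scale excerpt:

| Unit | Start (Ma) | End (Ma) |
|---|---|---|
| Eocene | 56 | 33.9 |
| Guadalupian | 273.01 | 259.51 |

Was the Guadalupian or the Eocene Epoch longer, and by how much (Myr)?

Eocene, by 8.6 million years

Guadalupian: 273.01 − 259.51 = 13.5 Myr.
Eocene: 56 − 33.9 = 22.1 Myr.
Difference: 22.1 − 13.5 = 8.6 Myr, so the Eocene was longer.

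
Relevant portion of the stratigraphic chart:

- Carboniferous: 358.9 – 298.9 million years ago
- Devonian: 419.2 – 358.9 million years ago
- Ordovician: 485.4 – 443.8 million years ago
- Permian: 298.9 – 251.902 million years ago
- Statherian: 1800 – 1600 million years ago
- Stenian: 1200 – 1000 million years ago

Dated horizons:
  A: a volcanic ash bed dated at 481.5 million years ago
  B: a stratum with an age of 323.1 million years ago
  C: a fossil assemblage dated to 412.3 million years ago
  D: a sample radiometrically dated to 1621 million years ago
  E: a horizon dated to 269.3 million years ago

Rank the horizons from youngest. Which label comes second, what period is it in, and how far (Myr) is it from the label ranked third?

B, in the Carboniferous; 89.2 million years to C

Smaller Ma means younger, so youngest first: E 269.3 < B 323.1 < C 412.3 < A 481.5 < D 1621.
Counting 2 along gives B (323.1 Ma); the excerpt puts that inside the Carboniferous, 358.9–298.9 Ma.
Next in line is C (412.3 Ma), and 412.3 − 323.1 = 89.2 Myr.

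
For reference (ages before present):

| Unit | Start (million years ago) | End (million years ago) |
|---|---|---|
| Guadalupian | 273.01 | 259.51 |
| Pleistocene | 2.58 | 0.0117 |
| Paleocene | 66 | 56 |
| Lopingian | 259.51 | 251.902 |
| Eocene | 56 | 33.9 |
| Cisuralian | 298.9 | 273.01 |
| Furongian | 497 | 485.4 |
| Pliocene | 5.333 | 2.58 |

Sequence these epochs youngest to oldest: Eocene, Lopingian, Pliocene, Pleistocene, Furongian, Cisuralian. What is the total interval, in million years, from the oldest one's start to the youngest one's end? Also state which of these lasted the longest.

From the excerpt: Eocene 56–33.9; Lopingian 259.51–251.902; Pliocene 5.333–2.58; Pleistocene 2.58–0.0117; Furongian 497–485.4; Cisuralian 298.9–273.01 (Ma).
Larger Ma is earlier, so the oldest is Furongian and the youngest is Pleistocene; youngest to oldest: Pleistocene, Pliocene, Eocene, Lopingian, Cisuralian, Furongian.
Oldest start 497 minus youngest end 0.0117 gives 496.9883 Myr overall.
Individual lengths (start − end): Pliocene 2.753; Pleistocene 2.5683; Eocene 22.1; Lopingian 7.608; Cisuralian 25.89; Furongian 11.6. The largest is Cisuralian at 25.89 Myr.

Pleistocene → Pliocene → Eocene → Lopingian → Cisuralian → Furongian; total span 496.9883 Myr; longest is Cisuralian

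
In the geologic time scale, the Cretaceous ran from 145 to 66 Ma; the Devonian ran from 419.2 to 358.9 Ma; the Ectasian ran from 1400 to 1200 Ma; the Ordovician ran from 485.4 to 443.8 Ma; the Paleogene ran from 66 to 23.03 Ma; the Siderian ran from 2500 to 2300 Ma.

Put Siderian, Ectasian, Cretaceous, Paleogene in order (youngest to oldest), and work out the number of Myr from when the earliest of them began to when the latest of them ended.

Start ages (Ma): Siderian 2500, Ectasian 1400, Cretaceous 145, Paleogene 66.
Ordered youngest to oldest: Paleogene, Cretaceous, Ectasian, Siderian.
Span = 2500 − 23.03 = 2476.97 Myr.

Paleogene, Cretaceous, Ectasian, Siderian; total span 2476.97 Myr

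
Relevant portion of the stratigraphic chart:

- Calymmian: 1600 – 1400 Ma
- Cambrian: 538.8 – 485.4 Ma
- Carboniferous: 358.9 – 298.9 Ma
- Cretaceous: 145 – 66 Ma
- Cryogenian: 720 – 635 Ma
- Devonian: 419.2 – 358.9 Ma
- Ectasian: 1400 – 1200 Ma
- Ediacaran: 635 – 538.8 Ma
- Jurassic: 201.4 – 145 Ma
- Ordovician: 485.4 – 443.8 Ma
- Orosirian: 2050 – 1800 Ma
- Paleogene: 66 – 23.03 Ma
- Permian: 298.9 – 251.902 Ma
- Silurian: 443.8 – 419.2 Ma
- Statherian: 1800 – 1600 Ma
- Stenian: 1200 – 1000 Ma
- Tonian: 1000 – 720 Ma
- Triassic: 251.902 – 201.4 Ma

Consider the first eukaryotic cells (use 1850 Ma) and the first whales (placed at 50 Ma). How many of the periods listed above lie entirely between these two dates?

16

1850 Ma sits inside the Orosirian (2050–1800) and 50 Ma inside the Paleogene (66–23.03); neither of those is wholly between the two dates.
The listed periods lying completely between them are Statherian, Calymmian, Ectasian, Stenian, Tonian, Cryogenian, Ediacaran, Cambrian, Ordovician, Silurian, Devonian, Carboniferous, Permian, Triassic, Jurassic, Cretaceous — 16 in all.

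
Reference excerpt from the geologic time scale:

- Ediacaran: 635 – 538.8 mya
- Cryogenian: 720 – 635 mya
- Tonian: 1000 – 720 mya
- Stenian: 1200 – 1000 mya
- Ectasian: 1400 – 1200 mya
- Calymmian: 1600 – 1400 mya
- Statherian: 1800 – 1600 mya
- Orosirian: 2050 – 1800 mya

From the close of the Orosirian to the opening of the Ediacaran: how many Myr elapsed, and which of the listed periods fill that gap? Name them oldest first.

1165 million years; Statherian, Calymmian, Ectasian, Stenian, Tonian, Cryogenian

End of Orosirian = 1800 Ma; start of Ediacaran = 635 Ma.
Gap = 1800 − 635 = 1165 Myr.
Periods wholly inside 1800–635 Ma: Statherian (1800–1600), Calymmian (1600–1400), Ectasian (1400–1200), Stenian (1200–1000), Tonian (1000–720), Cryogenian (720–635).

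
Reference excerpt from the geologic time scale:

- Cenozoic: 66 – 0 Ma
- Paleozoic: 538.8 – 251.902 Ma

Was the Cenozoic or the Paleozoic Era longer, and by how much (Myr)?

Cenozoic: 66 − 0 = 66 Myr.
Paleozoic: 538.8 − 251.902 = 286.898 Myr.
Difference: 286.898 − 66 = 220.898 Myr, so the Paleozoic was longer.

Paleozoic, by 220.898 million years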